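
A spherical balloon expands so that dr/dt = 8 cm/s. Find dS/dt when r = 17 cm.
1088π cm²/s

S = 4πr²
dS/dt = dS/dr · dr/dt = 8πr · 8
At r = 17: dS/dt = 1088π cm²/s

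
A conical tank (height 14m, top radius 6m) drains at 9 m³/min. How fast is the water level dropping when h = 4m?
49/(16π) ≈ 0.9748 m/min

r/h = 6/14, so r = (3/7)h
V = (1/3)πr²h = (1/3)π((3/7)h)²h = (3/49)πh³
dV/dh = (9/49)πh²
dh/dt = (dV/dt)/(dV/dh) = -9/((9/49)π·4²) = -49/(16π) m/min
The level is dropping at 49/(16π) ≈ 0.9748 m/min.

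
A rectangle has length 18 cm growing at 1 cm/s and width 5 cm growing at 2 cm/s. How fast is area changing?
41 cm²/s

A = lw
dA/dt = w·dl/dt + l·dw/dt = 5·1 + 18·2 = 41 cm²/s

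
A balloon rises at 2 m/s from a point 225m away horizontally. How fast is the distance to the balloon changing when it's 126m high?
28√821/821 ≈ 0.9772 m/s

z² = 225² + y²
z = √(225² + 126²) = 9√821
dz/dt = y/z · dy/dt = 126/(9√821) · 2 = 28√821/821 ≈ 0.9772 m/s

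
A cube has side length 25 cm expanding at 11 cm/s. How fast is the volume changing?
20625 cm³/s

V = s³
dV/dt = 3s² · ds/dt = 3·25²·11 = 20625 cm³/s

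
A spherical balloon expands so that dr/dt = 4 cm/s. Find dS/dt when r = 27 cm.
864π cm²/s

S = 4πr²
dS/dt = dS/dr · dr/dt = 8πr · 4
At r = 27: dS/dt = 864π cm²/s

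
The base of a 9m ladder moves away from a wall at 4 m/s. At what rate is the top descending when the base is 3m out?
√2 ≈ 1.414 m/s

x² + y² = 9²
2x·dx/dt + 2y·dy/dt = 0
dy/dt = -x/y · dx/dt = -3/(6√2) · 4 = -√2 m/s
The top is descending at √2 ≈ 1.414 m/s.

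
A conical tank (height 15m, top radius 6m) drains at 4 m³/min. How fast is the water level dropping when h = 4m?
25/(16π) ≈ 0.4974 m/min

r/h = 6/15, so r = (2/5)h
V = (1/3)πr²h = (1/3)π((2/5)h)²h = (4/75)πh³
dV/dh = (4/25)πh²
dh/dt = (dV/dt)/(dV/dh) = -4/((4/25)π·4²) = -25/(16π) m/min
The level is dropping at 25/(16π) ≈ 0.4974 m/min.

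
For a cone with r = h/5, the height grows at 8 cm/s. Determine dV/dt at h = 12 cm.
1152π/25 cm³/s

V = (1/3)π(h/5)²h = πh³/75
dV/dt = πh²/25 · 8
At h = 12: dV/dt = 1152π/25 cm³/s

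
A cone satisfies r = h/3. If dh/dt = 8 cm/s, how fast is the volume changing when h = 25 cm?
5000π/9 cm³/s

V = (1/3)π(h/3)²h = πh³/27
dV/dt = πh²/9 · 8
At h = 25: dV/dt = 5000π/9 cm³/s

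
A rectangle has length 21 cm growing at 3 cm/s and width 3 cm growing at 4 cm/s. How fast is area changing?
93 cm²/s

A = lw
dA/dt = w·dl/dt + l·dw/dt = 3·3 + 21·4 = 93 cm²/s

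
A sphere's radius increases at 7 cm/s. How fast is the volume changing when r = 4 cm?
448π cm³/s

V = (4/3)πr³
dV/dt = dV/dr · dr/dt = 4πr² · 7
At r = 4: dV/dt = 448π cm³/s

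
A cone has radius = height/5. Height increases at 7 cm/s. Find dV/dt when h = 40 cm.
448π cm³/s

V = (1/3)π(h/5)²h = πh³/75
dV/dt = πh²/25 · 7
At h = 40: dV/dt = 448π cm³/s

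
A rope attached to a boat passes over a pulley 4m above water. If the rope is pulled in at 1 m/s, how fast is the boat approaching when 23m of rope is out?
23√57/171 ≈ 1.015 m/s

rope² = x² + 4²
x = √(23² - 4²) = 3√57
dx/dt = (rope/x) · d(rope)/dt = (23/(3√57)) · (-1) = -23√57/171 m/s
The boat approaches at 23√57/171 ≈ 1.015 m/s.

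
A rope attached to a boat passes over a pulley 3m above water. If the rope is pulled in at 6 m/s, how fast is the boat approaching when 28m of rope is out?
168√31/155 ≈ 6.035 m/s

rope² = x² + 3²
x = √(28² - 3²) = 5√31
dx/dt = (rope/x) · d(rope)/dt = (28/(5√31)) · (-6) = -168√31/155 m/s
The boat approaches at 168√31/155 ≈ 6.035 m/s.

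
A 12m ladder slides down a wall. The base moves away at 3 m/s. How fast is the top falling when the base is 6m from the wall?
√3 ≈ 1.732 m/s

x² + y² = 12²
2x·dx/dt + 2y·dy/dt = 0
dy/dt = -x/y · dx/dt = -6/(6√3) · 3 = -√3 m/s
The top is descending at √3 ≈ 1.732 m/s.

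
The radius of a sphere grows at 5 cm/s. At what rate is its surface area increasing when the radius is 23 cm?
920π cm²/s

S = 4πr²
dS/dt = dS/dr · dr/dt = 8πr · 5
At r = 23: dS/dt = 920π cm²/s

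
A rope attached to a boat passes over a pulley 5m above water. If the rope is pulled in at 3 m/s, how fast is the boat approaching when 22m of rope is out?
22√51/51 ≈ 3.081 m/s

rope² = x² + 5²
x = √(22² - 5²) = 3√51
dx/dt = (rope/x) · d(rope)/dt = (22/(3√51)) · (-3) = -22√51/51 m/s
The boat approaches at 22√51/51 ≈ 3.081 m/s.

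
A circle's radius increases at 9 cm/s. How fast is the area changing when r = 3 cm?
54π cm²/s

A = πr²
dA/dt = 2πr · dr/dt = 2π(3)(9) = 54π cm²/s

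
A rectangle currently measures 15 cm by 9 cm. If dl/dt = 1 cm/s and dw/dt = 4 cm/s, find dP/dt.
10 cm/s

P = 2(l + w)
dP/dt = 2(dl/dt + dw/dt) = 2(1 + 4) = 10 cm/s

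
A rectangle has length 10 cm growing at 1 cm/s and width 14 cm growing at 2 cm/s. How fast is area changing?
34 cm²/s

A = lw
dA/dt = w·dl/dt + l·dw/dt = 14·1 + 10·2 = 34 cm²/s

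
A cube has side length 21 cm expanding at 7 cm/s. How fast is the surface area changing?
1764 cm²/s

A = 6s²
dA/dt = 12s · ds/dt = 12·21·7 = 1764 cm²/s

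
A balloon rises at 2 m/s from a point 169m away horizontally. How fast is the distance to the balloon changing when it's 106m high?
212√39797/39797 ≈ 1.063 m/s

z² = 169² + y²
z = √(169² + 106²) = √39797
dz/dt = y/z · dy/dt = 106/√39797 · 2 = 212√39797/39797 ≈ 1.063 m/s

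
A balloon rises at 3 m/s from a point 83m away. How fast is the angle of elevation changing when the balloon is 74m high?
0.020137 rad/s

tan(θ) = y/83
sec²(θ) · dθ/dt = (1/83) · dy/dt
dθ/dt = cos²(θ)/83 · 3 = 83/(83² + 74²) · 3
dθ/dt = 0.020137 rad/s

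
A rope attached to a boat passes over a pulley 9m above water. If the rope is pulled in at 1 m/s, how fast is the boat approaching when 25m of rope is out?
25√34/136 ≈ 1.072 m/s

rope² = x² + 9²
x = √(25² - 9²) = 4√34
dx/dt = (rope/x) · d(rope)/dt = (25/(4√34)) · (-1) = -25√34/136 m/s
The boat approaches at 25√34/136 ≈ 1.072 m/s.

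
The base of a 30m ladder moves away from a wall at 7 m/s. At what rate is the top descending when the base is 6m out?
7√6/12 ≈ 1.429 m/s

x² + y² = 30²
2x·dx/dt + 2y·dy/dt = 0
dy/dt = -x/y · dx/dt = -6/(12√6) · 7 = -7√6/12 m/s
The top is descending at 7√6/12 ≈ 1.429 m/s.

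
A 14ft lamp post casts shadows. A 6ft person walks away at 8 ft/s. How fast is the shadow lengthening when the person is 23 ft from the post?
6 ft/s

By similar triangles: 14/(x+s) = 6/s
Solving: s = 6x/8
ds/dt = 6/8 · dx/dt = 3/4 · 8 = 6 ft/s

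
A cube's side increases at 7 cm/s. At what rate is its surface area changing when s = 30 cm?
2520 cm²/s

A = 6s²
dA/dt = 12s · ds/dt = 12·30·7 = 2520 cm²/s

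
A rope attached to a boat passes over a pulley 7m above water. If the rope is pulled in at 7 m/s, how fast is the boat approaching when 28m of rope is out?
28√15/15 ≈ 7.23 m/s

rope² = x² + 7²
x = √(28² - 7²) = 7√15
dx/dt = (rope/x) · d(rope)/dt = (28/(7√15)) · (-7) = -28√15/15 m/s
The boat approaches at 28√15/15 ≈ 7.23 m/s.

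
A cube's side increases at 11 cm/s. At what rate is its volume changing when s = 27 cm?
24057 cm³/s

V = s³
dV/dt = 3s² · ds/dt = 3·27²·11 = 24057 cm³/s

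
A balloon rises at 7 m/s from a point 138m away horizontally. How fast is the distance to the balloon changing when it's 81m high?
189√2845/2845 ≈ 3.543 m/s

z² = 138² + y²
z = √(138² + 81²) = 3√2845
dz/dt = y/z · dy/dt = 81/(3√2845) · 7 = 189√2845/2845 ≈ 3.543 m/s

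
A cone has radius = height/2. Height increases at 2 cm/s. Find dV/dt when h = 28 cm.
392π cm³/s

V = (1/3)π(h/2)²h = πh³/12
dV/dt = πh²/4 · 2
At h = 28: dV/dt = 392π cm³/s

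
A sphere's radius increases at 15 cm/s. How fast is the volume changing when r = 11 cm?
7260π cm³/s

V = (4/3)πr³
dV/dt = dV/dr · dr/dt = 4πr² · 15
At r = 11: dV/dt = 7260π cm³/s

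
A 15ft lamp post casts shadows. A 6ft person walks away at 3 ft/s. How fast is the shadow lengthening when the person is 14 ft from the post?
2 ft/s

By similar triangles: 15/(x+s) = 6/s
Solving: s = 6x/9
ds/dt = 6/9 · dx/dt = 2/3 · 3 = 2 ft/s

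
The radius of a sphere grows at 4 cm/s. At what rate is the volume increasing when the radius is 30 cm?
14400π cm³/s

V = (4/3)πr³
dV/dt = dV/dr · dr/dt = 4πr² · 4
At r = 30: dV/dt = 14400π cm³/s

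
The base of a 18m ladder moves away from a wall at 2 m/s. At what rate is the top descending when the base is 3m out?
2√35/35 ≈ 0.3381 m/s

x² + y² = 18²
2x·dx/dt + 2y·dy/dt = 0
dy/dt = -x/y · dx/dt = -3/(3√35) · 2 = -2√35/35 m/s
The top is descending at 2√35/35 ≈ 0.3381 m/s.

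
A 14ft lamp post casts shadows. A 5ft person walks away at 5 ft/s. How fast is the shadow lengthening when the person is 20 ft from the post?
25/9 ft/s

By similar triangles: 14/(x+s) = 5/s
Solving: s = 5x/9
ds/dt = 5/9 · dx/dt = 5/9 · 5 = 25/9 ft/s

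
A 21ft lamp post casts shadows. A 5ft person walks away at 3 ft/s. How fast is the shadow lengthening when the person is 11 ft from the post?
15/16 ft/s

By similar triangles: 21/(x+s) = 5/s
Solving: s = 5x/16
ds/dt = 5/16 · dx/dt = 5/16 · 3 = 15/16 ft/s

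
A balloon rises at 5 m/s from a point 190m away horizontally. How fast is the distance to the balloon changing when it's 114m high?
15√34/34 ≈ 2.572 m/s

z² = 190² + y²
z = √(190² + 114²) = 38√34
dz/dt = y/z · dy/dt = 114/(38√34) · 5 = 15√34/34 ≈ 2.572 m/s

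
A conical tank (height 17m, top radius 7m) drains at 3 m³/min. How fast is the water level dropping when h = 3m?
289/(147π) ≈ 0.6258 m/min

r/h = 7/17, so r = (7/17)h
V = (1/3)πr²h = (1/3)π((7/17)h)²h = (49/867)πh³
dV/dh = (49/289)πh²
dh/dt = (dV/dt)/(dV/dh) = -3/((49/289)π·3²) = -289/(147π) m/min
The level is dropping at 289/(147π) ≈ 0.6258 m/min.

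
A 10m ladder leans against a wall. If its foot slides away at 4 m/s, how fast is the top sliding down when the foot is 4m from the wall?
8√21/21 ≈ 1.746 m/s

x² + y² = 10²
2x·dx/dt + 2y·dy/dt = 0
dy/dt = -x/y · dx/dt = -4/(2√21) · 4 = -8√21/21 m/s
The top is descending at 8√21/21 ≈ 1.746 m/s.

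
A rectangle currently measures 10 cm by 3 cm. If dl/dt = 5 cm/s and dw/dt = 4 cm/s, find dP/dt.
18 cm/s

P = 2(l + w)
dP/dt = 2(dl/dt + dw/dt) = 2(5 + 4) = 18 cm/s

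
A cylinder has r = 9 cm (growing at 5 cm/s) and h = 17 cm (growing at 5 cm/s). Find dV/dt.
1935π cm³/s

V = πr²h
dV/dt = 2πrh·dr/dt + πr²·dh/dt
= 2π(9)(17)(5) + π(9)²(5)
= 1935π cm³/s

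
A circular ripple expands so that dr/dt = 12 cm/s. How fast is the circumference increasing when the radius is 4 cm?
24π cm/s

C = 2πr
dC/dt = 2π · dr/dt = 2π · 12 = 24π cm/s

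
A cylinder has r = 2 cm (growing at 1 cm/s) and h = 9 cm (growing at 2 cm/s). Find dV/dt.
44π cm³/s

V = πr²h
dV/dt = 2πrh·dr/dt + πr²·dh/dt
= 2π(2)(9)(1) + π(2)²(2)
= 44π cm³/s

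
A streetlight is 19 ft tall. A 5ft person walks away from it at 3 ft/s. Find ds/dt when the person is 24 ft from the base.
15/14 ft/s

By similar triangles: 19/(x+s) = 5/s
Solving: s = 5x/14
ds/dt = 5/14 · dx/dt = 5/14 · 3 = 15/14 ft/s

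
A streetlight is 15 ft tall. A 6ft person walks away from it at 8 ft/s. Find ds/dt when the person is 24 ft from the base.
16/3 ft/s

By similar triangles: 15/(x+s) = 6/s
Solving: s = 6x/9
ds/dt = 6/9 · dx/dt = 2/3 · 8 = 16/3 ft/s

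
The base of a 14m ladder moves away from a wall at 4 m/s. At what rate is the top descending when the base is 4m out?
8√5/15 ≈ 1.193 m/s

x² + y² = 14²
2x·dx/dt + 2y·dy/dt = 0
dy/dt = -x/y · dx/dt = -4/(6√5) · 4 = -8√5/15 m/s
The top is descending at 8√5/15 ≈ 1.193 m/s.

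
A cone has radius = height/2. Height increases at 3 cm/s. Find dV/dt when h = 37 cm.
4107π/4 cm³/s

V = (1/3)π(h/2)²h = πh³/12
dV/dt = πh²/4 · 3
At h = 37: dV/dt = 4107π/4 cm³/s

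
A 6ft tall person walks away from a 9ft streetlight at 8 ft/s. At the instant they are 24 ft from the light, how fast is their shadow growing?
16 ft/s

By similar triangles: 9/(x+s) = 6/s
Solving: s = 6x/3
ds/dt = 6/3 · dx/dt = 2 · 8 = 16 ft/s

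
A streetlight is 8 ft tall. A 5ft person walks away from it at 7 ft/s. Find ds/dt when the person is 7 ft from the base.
35/3 ft/s

By similar triangles: 8/(x+s) = 5/s
Solving: s = 5x/3
ds/dt = 5/3 · dx/dt = 5/3 · 7 = 35/3 ft/s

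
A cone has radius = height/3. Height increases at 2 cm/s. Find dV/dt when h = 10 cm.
200π/9 cm³/s

V = (1/3)π(h/3)²h = πh³/27
dV/dt = πh²/9 · 2
At h = 10: dV/dt = 200π/9 cm³/s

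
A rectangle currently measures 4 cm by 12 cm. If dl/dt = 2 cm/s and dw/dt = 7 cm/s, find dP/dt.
18 cm/s

P = 2(l + w)
dP/dt = 2(dl/dt + dw/dt) = 2(2 + 7) = 18 cm/s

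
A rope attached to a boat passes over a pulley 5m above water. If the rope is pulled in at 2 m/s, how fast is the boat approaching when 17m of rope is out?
17√66/66 ≈ 2.093 m/s

rope² = x² + 5²
x = √(17² - 5²) = 2√66
dx/dt = (rope/x) · d(rope)/dt = (17/(2√66)) · (-2) = -17√66/66 m/s
The boat approaches at 17√66/66 ≈ 2.093 m/s.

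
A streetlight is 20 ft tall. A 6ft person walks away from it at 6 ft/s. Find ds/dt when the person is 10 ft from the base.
18/7 ft/s

By similar triangles: 20/(x+s) = 6/s
Solving: s = 6x/14
ds/dt = 6/14 · dx/dt = 3/7 · 6 = 18/7 ft/s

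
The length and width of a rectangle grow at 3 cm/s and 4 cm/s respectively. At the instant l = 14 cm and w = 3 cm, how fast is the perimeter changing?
14 cm/s

P = 2(l + w)
dP/dt = 2(dl/dt + dw/dt) = 2(3 + 4) = 14 cm/s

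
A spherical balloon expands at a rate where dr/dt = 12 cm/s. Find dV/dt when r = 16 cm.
12288π cm³/s

V = (4/3)πr³
dV/dt = dV/dr · dr/dt = 4πr² · 12
At r = 16: dV/dt = 12288π cm³/s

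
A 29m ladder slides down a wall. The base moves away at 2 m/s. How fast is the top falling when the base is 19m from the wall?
19√30/60 ≈ 1.734 m/s

x² + y² = 29²
2x·dx/dt + 2y·dy/dt = 0
dy/dt = -x/y · dx/dt = -19/(4√30) · 2 = -19√30/60 m/s
The top is descending at 19√30/60 ≈ 1.734 m/s.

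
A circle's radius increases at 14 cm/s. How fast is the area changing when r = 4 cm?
112π cm²/s

A = πr²
dA/dt = 2πr · dr/dt = 2π(4)(14) = 112π cm²/s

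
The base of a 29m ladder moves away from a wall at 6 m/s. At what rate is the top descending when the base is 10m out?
20√741/247 ≈ 2.204 m/s

x² + y² = 29²
2x·dx/dt + 2y·dy/dt = 0
dy/dt = -x/y · dx/dt = -10/√741 · 6 = -20√741/247 m/s
The top is descending at 20√741/247 ≈ 2.204 m/s.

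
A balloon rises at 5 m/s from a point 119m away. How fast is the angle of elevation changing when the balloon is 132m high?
0.018838 rad/s

tan(θ) = y/119
sec²(θ) · dθ/dt = (1/119) · dy/dt
dθ/dt = cos²(θ)/119 · 5 = 119/(119² + 132²) · 5
dθ/dt = 0.018838 rad/s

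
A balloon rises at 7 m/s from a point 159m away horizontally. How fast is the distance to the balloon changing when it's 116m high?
812√38737/38737 ≈ 4.126 m/s

z² = 159² + y²
z = √(159² + 116²) = √38737
dz/dt = y/z · dy/dt = 116/√38737 · 7 = 812√38737/38737 ≈ 4.126 m/s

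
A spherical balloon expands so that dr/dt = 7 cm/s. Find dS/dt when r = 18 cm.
1008π cm²/s

S = 4πr²
dS/dt = dS/dr · dr/dt = 8πr · 7
At r = 18: dS/dt = 1008π cm²/s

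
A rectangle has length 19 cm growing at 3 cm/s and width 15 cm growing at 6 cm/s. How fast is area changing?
159 cm²/s

A = lw
dA/dt = w·dl/dt + l·dw/dt = 15·3 + 19·6 = 159 cm²/s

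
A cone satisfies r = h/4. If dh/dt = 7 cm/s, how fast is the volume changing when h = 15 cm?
1575π/16 cm³/s

V = (1/3)π(h/4)²h = πh³/48
dV/dt = πh²/16 · 7
At h = 15: dV/dt = 1575π/16 cm³/s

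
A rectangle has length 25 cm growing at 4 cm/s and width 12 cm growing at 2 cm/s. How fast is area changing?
98 cm²/s

A = lw
dA/dt = w·dl/dt + l·dw/dt = 12·4 + 25·2 = 98 cm²/s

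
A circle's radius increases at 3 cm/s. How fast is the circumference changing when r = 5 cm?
6π cm/s

C = 2πr
dC/dt = 2π · dr/dt = 2π · 3 = 6π cm/s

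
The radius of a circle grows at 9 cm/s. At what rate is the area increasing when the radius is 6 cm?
108π cm²/s

A = πr²
dA/dt = 2πr · dr/dt = 2π(6)(9) = 108π cm²/s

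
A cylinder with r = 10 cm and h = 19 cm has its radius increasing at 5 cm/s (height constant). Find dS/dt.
390π cm²/s

S = 2πrh + 2πr² (lateral + bases)
dS/dt = (2πh + 4πr)·dr/dt = (2π·19 + 4π·10)·5
= 390π cm²/s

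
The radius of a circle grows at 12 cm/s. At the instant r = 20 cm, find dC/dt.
24π cm/s

C = 2πr
dC/dt = 2π · dr/dt = 2π · 12 = 24π cm/s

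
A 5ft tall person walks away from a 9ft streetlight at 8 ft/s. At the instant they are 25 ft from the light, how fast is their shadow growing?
10 ft/s

By similar triangles: 9/(x+s) = 5/s
Solving: s = 5x/4
ds/dt = 5/4 · dx/dt = 5/4 · 8 = 10 ft/s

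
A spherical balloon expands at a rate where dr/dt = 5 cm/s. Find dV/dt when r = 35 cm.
24500π cm³/s

V = (4/3)πr³
dV/dt = dV/dr · dr/dt = 4πr² · 5
At r = 35: dV/dt = 24500π cm³/s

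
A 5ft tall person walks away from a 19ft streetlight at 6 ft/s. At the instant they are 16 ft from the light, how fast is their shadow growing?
15/7 ft/s

By similar triangles: 19/(x+s) = 5/s
Solving: s = 5x/14
ds/dt = 5/14 · dx/dt = 5/14 · 6 = 15/7 ft/s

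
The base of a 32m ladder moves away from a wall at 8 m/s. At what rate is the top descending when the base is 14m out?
56√23/69 ≈ 3.892 m/s

x² + y² = 32²
2x·dx/dt + 2y·dy/dt = 0
dy/dt = -x/y · dx/dt = -14/(6√23) · 8 = -56√23/69 m/s
The top is descending at 56√23/69 ≈ 3.892 m/s.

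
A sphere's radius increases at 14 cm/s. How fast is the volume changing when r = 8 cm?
3584π cm³/s

V = (4/3)πr³
dV/dt = dV/dr · dr/dt = 4πr² · 14
At r = 8: dV/dt = 3584π cm³/s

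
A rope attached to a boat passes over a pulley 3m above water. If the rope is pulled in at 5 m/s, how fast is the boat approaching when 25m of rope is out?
125√154/308 ≈ 5.036 m/s

rope² = x² + 3²
x = √(25² - 3²) = 2√154
dx/dt = (rope/x) · d(rope)/dt = (25/(2√154)) · (-5) = -125√154/308 m/s
The boat approaches at 125√154/308 ≈ 5.036 m/s.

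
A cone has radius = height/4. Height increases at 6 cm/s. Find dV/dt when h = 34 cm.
867π/2 cm³/s

V = (1/3)π(h/4)²h = πh³/48
dV/dt = πh²/16 · 6
At h = 34: dV/dt = 867π/2 cm³/s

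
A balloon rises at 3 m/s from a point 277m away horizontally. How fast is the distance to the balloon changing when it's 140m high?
420√96329/96329 ≈ 1.353 m/s

z² = 277² + y²
z = √(277² + 140²) = √96329
dz/dt = y/z · dy/dt = 140/√96329 · 3 = 420√96329/96329 ≈ 1.353 m/s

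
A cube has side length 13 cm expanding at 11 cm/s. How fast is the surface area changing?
1716 cm²/s

A = 6s²
dA/dt = 12s · ds/dt = 12·13·11 = 1716 cm²/s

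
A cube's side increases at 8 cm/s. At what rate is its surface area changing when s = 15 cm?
1440 cm²/s

A = 6s²
dA/dt = 12s · ds/dt = 12·15·8 = 1440 cm²/s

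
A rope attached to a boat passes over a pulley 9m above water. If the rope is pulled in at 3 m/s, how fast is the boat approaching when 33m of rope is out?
33√7/28 ≈ 3.118 m/s

rope² = x² + 9²
x = √(33² - 9²) = 12√7
dx/dt = (rope/x) · d(rope)/dt = (33/(12√7)) · (-3) = -33√7/28 m/s
The boat approaches at 33√7/28 ≈ 3.118 m/s.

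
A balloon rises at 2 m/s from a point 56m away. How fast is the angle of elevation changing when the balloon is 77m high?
0.012355 rad/s

tan(θ) = y/56
sec²(θ) · dθ/dt = (1/56) · dy/dt
dθ/dt = cos²(θ)/56 · 2 = 56/(56² + 77²) · 2
dθ/dt = 0.012355 rad/s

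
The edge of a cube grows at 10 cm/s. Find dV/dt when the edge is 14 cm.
5880 cm³/s

V = s³
dV/dt = 3s² · ds/dt = 3·14²·10 = 5880 cm³/s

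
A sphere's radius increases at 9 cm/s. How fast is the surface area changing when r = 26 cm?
1872π cm²/s

S = 4πr²
dS/dt = dS/dr · dr/dt = 8πr · 9
At r = 26: dS/dt = 1872π cm²/s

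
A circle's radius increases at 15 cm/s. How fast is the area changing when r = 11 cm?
330π cm²/s

A = πr²
dA/dt = 2πr · dr/dt = 2π(11)(15) = 330π cm²/s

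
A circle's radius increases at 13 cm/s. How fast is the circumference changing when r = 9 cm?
26π cm/s

C = 2πr
dC/dt = 2π · dr/dt = 2π · 13 = 26π cm/s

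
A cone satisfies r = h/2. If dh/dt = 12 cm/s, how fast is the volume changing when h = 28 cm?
2352π cm³/s

V = (1/3)π(h/2)²h = πh³/12
dV/dt = πh²/4 · 12
At h = 28: dV/dt = 2352π cm³/s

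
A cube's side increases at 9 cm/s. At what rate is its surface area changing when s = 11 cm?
1188 cm²/s

A = 6s²
dA/dt = 12s · ds/dt = 12·11·9 = 1188 cm²/s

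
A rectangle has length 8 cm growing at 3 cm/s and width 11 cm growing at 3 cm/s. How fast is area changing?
57 cm²/s

A = lw
dA/dt = w·dl/dt + l·dw/dt = 11·3 + 8·3 = 57 cm²/s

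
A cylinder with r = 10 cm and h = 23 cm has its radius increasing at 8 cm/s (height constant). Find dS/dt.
688π cm²/s

S = 2πrh + 2πr² (lateral + bases)
dS/dt = (2πh + 4πr)·dr/dt = (2π·23 + 4π·10)·8
= 688π cm²/s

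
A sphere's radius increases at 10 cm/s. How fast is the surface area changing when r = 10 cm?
800π cm²/s

S = 4πr²
dS/dt = dS/dr · dr/dt = 8πr · 10
At r = 10: dS/dt = 800π cm²/s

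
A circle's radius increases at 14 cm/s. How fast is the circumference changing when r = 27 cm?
28π cm/s

C = 2πr
dC/dt = 2π · dr/dt = 2π · 14 = 28π cm/s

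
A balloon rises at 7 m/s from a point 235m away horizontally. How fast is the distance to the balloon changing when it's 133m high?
931√72914/72914 ≈ 3.448 m/s

z² = 235² + y²
z = √(235² + 133²) = √72914
dz/dt = y/z · dy/dt = 133/√72914 · 7 = 931√72914/72914 ≈ 3.448 m/s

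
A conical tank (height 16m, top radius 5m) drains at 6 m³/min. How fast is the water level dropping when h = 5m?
1536/(625π) ≈ 0.7823 m/min

r/h = 5/16, so r = (5/16)h
V = (1/3)πr²h = (1/3)π((5/16)h)²h = (25/768)πh³
dV/dh = (25/256)πh²
dh/dt = (dV/dt)/(dV/dh) = -6/((25/256)π·5²) = -1536/(625π) m/min
The level is dropping at 1536/(625π) ≈ 0.7823 m/min.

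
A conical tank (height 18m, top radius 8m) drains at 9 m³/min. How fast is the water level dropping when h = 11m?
729/(1936π) ≈ 0.1199 m/min

r/h = 8/18, so r = (4/9)h
V = (1/3)πr²h = (1/3)π((4/9)h)²h = (16/243)πh³
dV/dh = (16/81)πh²
dh/dt = (dV/dt)/(dV/dh) = -9/((16/81)π·11²) = -729/(1936π) m/min
The level is dropping at 729/(1936π) ≈ 0.1199 m/min.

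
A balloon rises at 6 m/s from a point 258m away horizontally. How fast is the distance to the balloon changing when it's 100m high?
300√19141/19141 ≈ 2.168 m/s

z² = 258² + y²
z = √(258² + 100²) = 2√19141
dz/dt = y/z · dy/dt = 100/(2√19141) · 6 = 300√19141/19141 ≈ 2.168 m/s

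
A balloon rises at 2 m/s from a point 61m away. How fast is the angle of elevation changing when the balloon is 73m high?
0.013481 rad/s

tan(θ) = y/61
sec²(θ) · dθ/dt = (1/61) · dy/dt
dθ/dt = cos²(θ)/61 · 2 = 61/(61² + 73²) · 2
dθ/dt = 0.013481 rad/s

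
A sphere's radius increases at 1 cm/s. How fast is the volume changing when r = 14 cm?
784π cm³/s

V = (4/3)πr³
dV/dt = dV/dr · dr/dt = 4πr² · 1
At r = 14: dV/dt = 784π cm³/s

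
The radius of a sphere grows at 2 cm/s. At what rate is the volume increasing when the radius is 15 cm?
1800π cm³/s

V = (4/3)πr³
dV/dt = dV/dr · dr/dt = 4πr² · 2
At r = 15: dV/dt = 1800π cm³/s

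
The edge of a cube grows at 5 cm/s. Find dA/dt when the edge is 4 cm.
240 cm²/s

A = 6s²
dA/dt = 12s · ds/dt = 12·4·5 = 240 cm²/s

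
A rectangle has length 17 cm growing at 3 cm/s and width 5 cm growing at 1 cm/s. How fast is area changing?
32 cm²/s

A = lw
dA/dt = w·dl/dt + l·dw/dt = 5·3 + 17·1 = 32 cm²/s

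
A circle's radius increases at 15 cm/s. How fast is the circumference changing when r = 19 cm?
30π cm/s

C = 2πr
dC/dt = 2π · dr/dt = 2π · 15 = 30π cm/s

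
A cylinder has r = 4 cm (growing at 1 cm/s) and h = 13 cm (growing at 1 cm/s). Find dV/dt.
120π cm³/s

V = πr²h
dV/dt = 2πrh·dr/dt + πr²·dh/dt
= 2π(4)(13)(1) + π(4)²(1)
= 120π cm³/s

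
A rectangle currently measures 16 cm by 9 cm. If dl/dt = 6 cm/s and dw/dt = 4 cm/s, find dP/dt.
20 cm/s

P = 2(l + w)
dP/dt = 2(dl/dt + dw/dt) = 2(6 + 4) = 20 cm/s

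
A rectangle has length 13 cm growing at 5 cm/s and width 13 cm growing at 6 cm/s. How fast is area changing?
143 cm²/s

A = lw
dA/dt = w·dl/dt + l·dw/dt = 13·5 + 13·6 = 143 cm²/s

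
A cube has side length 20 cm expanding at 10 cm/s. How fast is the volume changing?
12000 cm³/s

V = s³
dV/dt = 3s² · ds/dt = 3·20²·10 = 12000 cm³/s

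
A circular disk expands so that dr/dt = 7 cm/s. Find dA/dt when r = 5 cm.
70π cm²/s

A = πr²
dA/dt = 2πr · dr/dt = 2π(5)(7) = 70π cm²/s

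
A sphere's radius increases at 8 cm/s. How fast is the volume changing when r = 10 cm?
3200π cm³/s

V = (4/3)πr³
dV/dt = dV/dr · dr/dt = 4πr² · 8
At r = 10: dV/dt = 3200π cm³/s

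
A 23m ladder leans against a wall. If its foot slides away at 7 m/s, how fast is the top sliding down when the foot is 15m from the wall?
105√19/76 ≈ 6.022 m/s

x² + y² = 23²
2x·dx/dt + 2y·dy/dt = 0
dy/dt = -x/y · dx/dt = -15/(4√19) · 7 = -105√19/76 m/s
The top is descending at 105√19/76 ≈ 6.022 m/s.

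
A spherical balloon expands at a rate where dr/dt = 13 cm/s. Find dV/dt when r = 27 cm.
37908π cm³/s

V = (4/3)πr³
dV/dt = dV/dr · dr/dt = 4πr² · 13
At r = 27: dV/dt = 37908π cm³/s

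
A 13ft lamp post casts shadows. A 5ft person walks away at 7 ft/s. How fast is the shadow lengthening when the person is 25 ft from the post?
35/8 ft/s

By similar triangles: 13/(x+s) = 5/s
Solving: s = 5x/8
ds/dt = 5/8 · dx/dt = 5/8 · 7 = 35/8 ft/s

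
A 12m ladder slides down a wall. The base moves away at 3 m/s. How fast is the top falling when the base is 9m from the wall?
9√7/7 ≈ 3.402 m/s

x² + y² = 12²
2x·dx/dt + 2y·dy/dt = 0
dy/dt = -x/y · dx/dt = -9/(3√7) · 3 = -9√7/7 m/s
The top is descending at 9√7/7 ≈ 3.402 m/s.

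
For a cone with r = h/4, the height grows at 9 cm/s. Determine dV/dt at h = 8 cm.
36π cm³/s

V = (1/3)π(h/4)²h = πh³/48
dV/dt = πh²/16 · 9
At h = 8: dV/dt = 36π cm³/s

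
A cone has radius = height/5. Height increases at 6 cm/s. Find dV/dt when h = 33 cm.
6534π/25 cm³/s

V = (1/3)π(h/5)²h = πh³/75
dV/dt = πh²/25 · 6
At h = 33: dV/dt = 6534π/25 cm³/s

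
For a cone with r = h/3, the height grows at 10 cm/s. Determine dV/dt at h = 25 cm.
6250π/9 cm³/s

V = (1/3)π(h/3)²h = πh³/27
dV/dt = πh²/9 · 10
At h = 25: dV/dt = 6250π/9 cm³/s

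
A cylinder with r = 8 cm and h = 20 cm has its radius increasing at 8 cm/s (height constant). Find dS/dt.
576π cm²/s

S = 2πrh + 2πr² (lateral + bases)
dS/dt = (2πh + 4πr)·dr/dt = (2π·20 + 4π·8)·8
= 576π cm²/s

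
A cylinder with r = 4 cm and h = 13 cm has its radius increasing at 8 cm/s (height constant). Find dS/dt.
336π cm²/s

S = 2πrh + 2πr² (lateral + bases)
dS/dt = (2πh + 4πr)·dr/dt = (2π·13 + 4π·4)·8
= 336π cm²/s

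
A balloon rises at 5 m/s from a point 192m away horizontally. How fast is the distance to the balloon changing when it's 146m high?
73√14545/2909 ≈ 3.026 m/s

z² = 192² + y²
z = √(192² + 146²) = 2√14545
dz/dt = y/z · dy/dt = 146/(2√14545) · 5 = 73√14545/2909 ≈ 3.026 m/s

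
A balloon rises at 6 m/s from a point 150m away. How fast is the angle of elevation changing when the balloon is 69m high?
0.033014 rad/s

tan(θ) = y/150
sec²(θ) · dθ/dt = (1/150) · dy/dt
dθ/dt = cos²(θ)/150 · 6 = 150/(150² + 69²) · 6
dθ/dt = 0.033014 rad/s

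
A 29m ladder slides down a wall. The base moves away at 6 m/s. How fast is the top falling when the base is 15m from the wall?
45√154/154 ≈ 3.626 m/s

x² + y² = 29²
2x·dx/dt + 2y·dy/dt = 0
dy/dt = -x/y · dx/dt = -15/(2√154) · 6 = -45√154/154 m/s
The top is descending at 45√154/154 ≈ 3.626 m/s.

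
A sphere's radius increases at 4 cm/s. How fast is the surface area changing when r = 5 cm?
160π cm²/s

S = 4πr²
dS/dt = dS/dr · dr/dt = 8πr · 4
At r = 5: dS/dt = 160π cm²/s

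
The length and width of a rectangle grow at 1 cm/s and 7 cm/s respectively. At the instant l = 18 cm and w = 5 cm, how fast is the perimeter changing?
16 cm/s

P = 2(l + w)
dP/dt = 2(dl/dt + dw/dt) = 2(1 + 7) = 16 cm/s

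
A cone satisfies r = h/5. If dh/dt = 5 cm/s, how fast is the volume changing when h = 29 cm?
841π/5 cm³/s

V = (1/3)π(h/5)²h = πh³/75
dV/dt = πh²/25 · 5
At h = 29: dV/dt = 841π/5 cm³/s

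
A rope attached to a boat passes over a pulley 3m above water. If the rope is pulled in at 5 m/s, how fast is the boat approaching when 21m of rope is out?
35√3/12 ≈ 5.052 m/s

rope² = x² + 3²
x = √(21² - 3²) = 12√3
dx/dt = (rope/x) · d(rope)/dt = (21/(12√3)) · (-5) = -35√3/12 m/s
The boat approaches at 35√3/12 ≈ 5.052 m/s.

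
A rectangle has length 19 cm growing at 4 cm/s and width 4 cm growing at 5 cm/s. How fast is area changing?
111 cm²/s

A = lw
dA/dt = w·dl/dt + l·dw/dt = 4·4 + 19·5 = 111 cm²/s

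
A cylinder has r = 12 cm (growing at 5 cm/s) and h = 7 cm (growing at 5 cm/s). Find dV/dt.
1560π cm³/s

V = πr²h
dV/dt = 2πrh·dr/dt + πr²·dh/dt
= 2π(12)(7)(5) + π(12)²(5)
= 1560π cm³/s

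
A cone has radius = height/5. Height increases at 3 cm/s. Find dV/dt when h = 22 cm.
1452π/25 cm³/s

V = (1/3)π(h/5)²h = πh³/75
dV/dt = πh²/25 · 3
At h = 22: dV/dt = 1452π/25 cm³/s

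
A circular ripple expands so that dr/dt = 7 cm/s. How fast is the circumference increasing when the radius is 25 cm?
14π cm/s

C = 2πr
dC/dt = 2π · dr/dt = 2π · 7 = 14π cm/s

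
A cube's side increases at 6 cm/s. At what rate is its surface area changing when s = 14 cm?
1008 cm²/s

A = 6s²
dA/dt = 12s · ds/dt = 12·14·6 = 1008 cm²/s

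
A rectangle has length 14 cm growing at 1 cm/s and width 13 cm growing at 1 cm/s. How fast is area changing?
27 cm²/s

A = lw
dA/dt = w·dl/dt + l·dw/dt = 13·1 + 14·1 = 27 cm²/s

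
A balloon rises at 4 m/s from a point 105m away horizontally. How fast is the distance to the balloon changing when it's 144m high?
192√3529/3529 ≈ 3.232 m/s

z² = 105² + y²
z = √(105² + 144²) = 3√3529
dz/dt = y/z · dy/dt = 144/(3√3529) · 4 = 192√3529/3529 ≈ 3.232 m/s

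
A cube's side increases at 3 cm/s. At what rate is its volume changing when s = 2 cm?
36 cm³/s

V = s³
dV/dt = 3s² · ds/dt = 3·2²·3 = 36 cm³/s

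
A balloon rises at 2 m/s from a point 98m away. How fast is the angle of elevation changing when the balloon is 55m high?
0.01552 rad/s

tan(θ) = y/98
sec²(θ) · dθ/dt = (1/98) · dy/dt
dθ/dt = cos²(θ)/98 · 2 = 98/(98² + 55²) · 2
dθ/dt = 0.01552 rad/s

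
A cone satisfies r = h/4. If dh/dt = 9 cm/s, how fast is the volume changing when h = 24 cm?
324π cm³/s

V = (1/3)π(h/4)²h = πh³/48
dV/dt = πh²/16 · 9
At h = 24: dV/dt = 324π cm³/s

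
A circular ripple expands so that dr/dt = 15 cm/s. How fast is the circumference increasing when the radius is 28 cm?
30π cm/s

C = 2πr
dC/dt = 2π · dr/dt = 2π · 15 = 30π cm/s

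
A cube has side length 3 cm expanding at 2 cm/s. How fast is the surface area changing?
72 cm²/s

A = 6s²
dA/dt = 12s · ds/dt = 12·3·2 = 72 cm²/s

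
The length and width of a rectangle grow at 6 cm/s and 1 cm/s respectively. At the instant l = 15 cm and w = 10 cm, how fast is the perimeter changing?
14 cm/s

P = 2(l + w)
dP/dt = 2(dl/dt + dw/dt) = 2(6 + 1) = 14 cm/s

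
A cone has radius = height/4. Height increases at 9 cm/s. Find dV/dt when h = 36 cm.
729π cm³/s

V = (1/3)π(h/4)²h = πh³/48
dV/dt = πh²/16 · 9
At h = 36: dV/dt = 729π cm³/s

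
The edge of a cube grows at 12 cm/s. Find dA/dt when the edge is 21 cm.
3024 cm²/s

A = 6s²
dA/dt = 12s · ds/dt = 12·21·12 = 3024 cm²/s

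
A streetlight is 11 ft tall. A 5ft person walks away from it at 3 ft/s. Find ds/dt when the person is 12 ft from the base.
5/2 ft/s

By similar triangles: 11/(x+s) = 5/s
Solving: s = 5x/6
ds/dt = 5/6 · dx/dt = 5/6 · 3 = 5/2 ft/s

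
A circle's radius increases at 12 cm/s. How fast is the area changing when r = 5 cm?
120π cm²/s

A = πr²
dA/dt = 2πr · dr/dt = 2π(5)(12) = 120π cm²/s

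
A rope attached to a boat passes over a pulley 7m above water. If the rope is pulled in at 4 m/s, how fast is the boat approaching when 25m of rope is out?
25/6 ≈ 4.167 m/s

rope² = x² + 7²
x = √(25² - 7²) = 24
dx/dt = (rope/x) · d(rope)/dt = (25/24) · (-4) = -25/6 m/s
The boat approaches at 25/6 ≈ 4.167 m/s.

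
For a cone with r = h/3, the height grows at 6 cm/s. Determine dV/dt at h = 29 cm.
1682π/3 cm³/s

V = (1/3)π(h/3)²h = πh³/27
dV/dt = πh²/9 · 6
At h = 29: dV/dt = 1682π/3 cm³/s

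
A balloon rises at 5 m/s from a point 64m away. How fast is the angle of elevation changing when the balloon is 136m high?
0.014164 rad/s

tan(θ) = y/64
sec²(θ) · dθ/dt = (1/64) · dy/dt
dθ/dt = cos²(θ)/64 · 5 = 64/(64² + 136²) · 5
dθ/dt = 0.014164 rad/s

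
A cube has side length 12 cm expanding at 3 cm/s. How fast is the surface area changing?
432 cm²/s

A = 6s²
dA/dt = 12s · ds/dt = 12·12·3 = 432 cm²/s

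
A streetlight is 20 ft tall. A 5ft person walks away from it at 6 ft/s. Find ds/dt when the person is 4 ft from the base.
2 ft/s

By similar triangles: 20/(x+s) = 5/s
Solving: s = 5x/15
ds/dt = 5/15 · dx/dt = 1/3 · 6 = 2 ft/s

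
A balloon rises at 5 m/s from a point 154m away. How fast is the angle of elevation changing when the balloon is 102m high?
0.022567 rad/s

tan(θ) = y/154
sec²(θ) · dθ/dt = (1/154) · dy/dt
dθ/dt = cos²(θ)/154 · 5 = 154/(154² + 102²) · 5
dθ/dt = 0.022567 rad/s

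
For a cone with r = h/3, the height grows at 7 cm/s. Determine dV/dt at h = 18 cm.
252π cm³/s

V = (1/3)π(h/3)²h = πh³/27
dV/dt = πh²/9 · 7
At h = 18: dV/dt = 252π cm³/s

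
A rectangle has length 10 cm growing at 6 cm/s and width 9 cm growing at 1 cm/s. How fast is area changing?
64 cm²/s

A = lw
dA/dt = w·dl/dt + l·dw/dt = 9·6 + 10·1 = 64 cm²/s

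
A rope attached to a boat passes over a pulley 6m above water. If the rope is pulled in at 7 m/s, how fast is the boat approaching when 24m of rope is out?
28√15/15 ≈ 7.23 m/s

rope² = x² + 6²
x = √(24² - 6²) = 6√15
dx/dt = (rope/x) · d(rope)/dt = (24/(6√15)) · (-7) = -28√15/15 m/s
The boat approaches at 28√15/15 ≈ 7.23 m/s.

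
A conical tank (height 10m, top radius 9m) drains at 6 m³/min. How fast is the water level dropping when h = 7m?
200/(1323π) ≈ 0.04812 m/min

r/h = 9/10, so r = (9/10)h
V = (1/3)πr²h = (1/3)π((9/10)h)²h = (27/100)πh³
dV/dh = (81/100)πh²
dh/dt = (dV/dt)/(dV/dh) = -6/((81/100)π·7²) = -200/(1323π) m/min
The level is dropping at 200/(1323π) ≈ 0.04812 m/min.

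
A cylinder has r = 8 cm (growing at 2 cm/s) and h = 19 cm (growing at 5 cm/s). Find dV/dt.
928π cm³/s

V = πr²h
dV/dt = 2πrh·dr/dt + πr²·dh/dt
= 2π(8)(19)(2) + π(8)²(5)
= 928π cm³/s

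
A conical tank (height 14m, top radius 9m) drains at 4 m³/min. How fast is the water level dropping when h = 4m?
49/(81π) ≈ 0.1926 m/min

r/h = 9/14, so r = (9/14)h
V = (1/3)πr²h = (1/3)π((9/14)h)²h = (27/196)πh³
dV/dh = (81/196)πh²
dh/dt = (dV/dt)/(dV/dh) = -4/((81/196)π·4²) = -49/(81π) m/min
The level is dropping at 49/(81π) ≈ 0.1926 m/min.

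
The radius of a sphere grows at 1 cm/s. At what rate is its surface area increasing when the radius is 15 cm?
120π cm²/s

S = 4πr²
dS/dt = dS/dr · dr/dt = 8πr · 1
At r = 15: dS/dt = 120π cm²/s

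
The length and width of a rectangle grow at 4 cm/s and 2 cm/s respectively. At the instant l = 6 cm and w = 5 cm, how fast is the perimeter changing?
12 cm/s

P = 2(l + w)
dP/dt = 2(dl/dt + dw/dt) = 2(4 + 2) = 12 cm/s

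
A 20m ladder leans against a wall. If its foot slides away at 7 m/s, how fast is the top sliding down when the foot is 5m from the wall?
7√15/15 ≈ 1.807 m/s

x² + y² = 20²
2x·dx/dt + 2y·dy/dt = 0
dy/dt = -x/y · dx/dt = -5/(5√15) · 7 = -7√15/15 m/s
The top is descending at 7√15/15 ≈ 1.807 m/s.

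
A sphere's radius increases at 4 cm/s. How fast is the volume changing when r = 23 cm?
8464π cm³/s

V = (4/3)πr³
dV/dt = dV/dr · dr/dt = 4πr² · 4
At r = 23: dV/dt = 8464π cm³/s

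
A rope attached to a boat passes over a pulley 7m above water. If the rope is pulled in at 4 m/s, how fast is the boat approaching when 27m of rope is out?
27√170/85 ≈ 4.142 m/s

rope² = x² + 7²
x = √(27² - 7²) = 2√170
dx/dt = (rope/x) · d(rope)/dt = (27/(2√170)) · (-4) = -27√170/85 m/s
The boat approaches at 27√170/85 ≈ 4.142 m/s.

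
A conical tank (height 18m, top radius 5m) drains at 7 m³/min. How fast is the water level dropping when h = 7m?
324/(175π) ≈ 0.5893 m/min

r/h = 5/18, so r = (5/18)h
V = (1/3)πr²h = (1/3)π((5/18)h)²h = (25/972)πh³
dV/dh = (25/324)πh²
dh/dt = (dV/dt)/(dV/dh) = -7/((25/324)π·7²) = -324/(175π) m/min
The level is dropping at 324/(175π) ≈ 0.5893 m/min.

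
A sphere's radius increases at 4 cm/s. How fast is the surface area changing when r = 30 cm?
960π cm²/s

S = 4πr²
dS/dt = dS/dr · dr/dt = 8πr · 4
At r = 30: dS/dt = 960π cm²/s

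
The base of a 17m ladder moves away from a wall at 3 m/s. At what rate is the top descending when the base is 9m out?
27√13/52 ≈ 1.872 m/s

x² + y² = 17²
2x·dx/dt + 2y·dy/dt = 0
dy/dt = -x/y · dx/dt = -9/(4√13) · 3 = -27√13/52 m/s
The top is descending at 27√13/52 ≈ 1.872 m/s.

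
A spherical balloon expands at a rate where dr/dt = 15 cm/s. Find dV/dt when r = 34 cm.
69360π cm³/s

V = (4/3)πr³
dV/dt = dV/dr · dr/dt = 4πr² · 15
At r = 34: dV/dt = 69360π cm³/s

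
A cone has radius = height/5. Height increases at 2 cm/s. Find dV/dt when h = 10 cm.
8π cm³/s

V = (1/3)π(h/5)²h = πh³/75
dV/dt = πh²/25 · 2
At h = 10: dV/dt = 8π cm³/s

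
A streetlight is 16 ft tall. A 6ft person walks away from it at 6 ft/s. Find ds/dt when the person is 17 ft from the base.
18/5 ft/s

By similar triangles: 16/(x+s) = 6/s
Solving: s = 6x/10
ds/dt = 6/10 · dx/dt = 3/5 · 6 = 18/5 ft/s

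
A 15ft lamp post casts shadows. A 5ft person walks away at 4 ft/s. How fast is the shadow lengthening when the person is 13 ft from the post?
2 ft/s

By similar triangles: 15/(x+s) = 5/s
Solving: s = 5x/10
ds/dt = 5/10 · dx/dt = 1/2 · 4 = 2 ft/s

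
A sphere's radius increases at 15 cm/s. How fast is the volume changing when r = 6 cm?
2160π cm³/s

V = (4/3)πr³
dV/dt = dV/dr · dr/dt = 4πr² · 15
At r = 6: dV/dt = 2160π cm³/s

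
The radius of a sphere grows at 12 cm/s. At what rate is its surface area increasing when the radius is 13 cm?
1248π cm²/s

S = 4πr²
dS/dt = dS/dr · dr/dt = 8πr · 12
At r = 13: dS/dt = 1248π cm²/s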